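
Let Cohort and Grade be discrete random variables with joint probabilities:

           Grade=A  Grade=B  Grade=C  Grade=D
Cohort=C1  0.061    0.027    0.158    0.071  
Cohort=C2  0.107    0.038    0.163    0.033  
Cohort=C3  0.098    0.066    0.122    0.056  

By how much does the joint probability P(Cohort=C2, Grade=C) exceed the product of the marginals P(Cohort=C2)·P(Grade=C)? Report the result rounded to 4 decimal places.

P(Cohort=C2) = 0.107 + 0.038 + 0.163 + 0.033 = 0.341.
P(Grade=C) = 0.158 + 0.163 + 0.122 = 0.443.
P(Cohort=C2, Grade=C) − P(Cohort=C2)P(Grade=C) = 0.163 − 0.341×0.443 = 0.0119.

0.0119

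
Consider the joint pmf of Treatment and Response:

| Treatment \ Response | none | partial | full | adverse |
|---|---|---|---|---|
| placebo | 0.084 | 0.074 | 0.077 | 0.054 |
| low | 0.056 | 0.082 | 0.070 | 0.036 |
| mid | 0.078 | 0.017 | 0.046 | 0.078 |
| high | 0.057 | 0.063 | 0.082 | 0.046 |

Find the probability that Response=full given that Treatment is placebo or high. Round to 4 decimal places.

0.2961

P(Treatment=placebo) = 0.084 + 0.074 + 0.077 + 0.054 = 0.289.
P(Treatment=high) = 0.057 + 0.063 + 0.082 + 0.046 = 0.248.
P(Treatment ∈ {placebo, high}) = 0.289 + 0.248 = 0.537; P(Response=full, Treatment ∈ {placebo, high}) = 0.077 + 0.082 = 0.159.
P(Response=full | Treatment ∈ {placebo, high}) = 0.159/0.537 = 0.2961.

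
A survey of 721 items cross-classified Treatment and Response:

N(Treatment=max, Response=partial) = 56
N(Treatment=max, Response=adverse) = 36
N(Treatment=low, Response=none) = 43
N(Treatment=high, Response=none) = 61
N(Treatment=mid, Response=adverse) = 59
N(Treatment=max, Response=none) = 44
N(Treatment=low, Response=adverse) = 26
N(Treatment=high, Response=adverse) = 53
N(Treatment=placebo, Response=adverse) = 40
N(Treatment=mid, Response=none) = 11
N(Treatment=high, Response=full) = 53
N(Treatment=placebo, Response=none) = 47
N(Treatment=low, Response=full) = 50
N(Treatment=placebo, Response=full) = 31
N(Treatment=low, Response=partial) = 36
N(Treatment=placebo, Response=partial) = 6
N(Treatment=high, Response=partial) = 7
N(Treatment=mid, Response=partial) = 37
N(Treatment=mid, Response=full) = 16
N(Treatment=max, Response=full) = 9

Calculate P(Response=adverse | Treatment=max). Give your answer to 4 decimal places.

0.2483

Total with Treatment=max: 44 + 56 + 9 + 36 = 145.
P(Response=adverse | Treatment=max) = 36/145 = 0.2483.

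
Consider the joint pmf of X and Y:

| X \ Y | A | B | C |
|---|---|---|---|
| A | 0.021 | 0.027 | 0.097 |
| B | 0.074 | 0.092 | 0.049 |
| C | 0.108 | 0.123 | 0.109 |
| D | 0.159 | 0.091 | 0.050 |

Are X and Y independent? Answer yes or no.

P(X=A) = 0.145 and P(Y=C) = 0.305, so their product is 0.04423, but P(X=A, Y=C) = 0.097. Since these differ, X and Y are not independent.

no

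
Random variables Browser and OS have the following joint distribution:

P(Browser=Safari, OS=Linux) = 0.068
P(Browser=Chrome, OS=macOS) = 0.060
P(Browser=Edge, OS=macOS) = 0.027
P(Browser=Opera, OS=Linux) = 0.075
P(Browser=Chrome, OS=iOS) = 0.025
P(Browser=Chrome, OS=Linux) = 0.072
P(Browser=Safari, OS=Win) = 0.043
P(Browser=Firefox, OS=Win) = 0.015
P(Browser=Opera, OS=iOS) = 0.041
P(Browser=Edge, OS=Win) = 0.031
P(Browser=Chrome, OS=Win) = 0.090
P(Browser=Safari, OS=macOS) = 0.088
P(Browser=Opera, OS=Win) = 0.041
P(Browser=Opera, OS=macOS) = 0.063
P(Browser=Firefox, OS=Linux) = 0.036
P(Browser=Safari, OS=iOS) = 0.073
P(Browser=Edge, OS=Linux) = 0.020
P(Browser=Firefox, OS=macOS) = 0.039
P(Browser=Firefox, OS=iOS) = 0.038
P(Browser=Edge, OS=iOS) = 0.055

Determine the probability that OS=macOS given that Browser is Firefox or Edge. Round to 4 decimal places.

0.2529

P(Browser=Firefox) = 0.015 + 0.039 + 0.036 + 0.038 = 0.128.
P(Browser=Edge) = 0.031 + 0.027 + 0.020 + 0.055 = 0.133.
P(Browser ∈ {Firefox, Edge}) = 0.128 + 0.133 = 0.261; P(OS=macOS, Browser ∈ {Firefox, Edge}) = 0.039 + 0.027 = 0.066.
P(OS=macOS | Browser ∈ {Firefox, Edge}) = 0.066/0.261 = 0.2529.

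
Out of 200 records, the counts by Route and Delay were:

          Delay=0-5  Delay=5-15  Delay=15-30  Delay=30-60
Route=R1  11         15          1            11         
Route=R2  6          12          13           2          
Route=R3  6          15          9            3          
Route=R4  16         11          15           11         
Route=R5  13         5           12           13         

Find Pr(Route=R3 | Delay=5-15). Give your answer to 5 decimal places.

0.25862

Total with Delay=5-15: 15 + 12 + 15 + 11 + 5 = 58.
P(Route=R3 | Delay=5-15) = 15/58 = 0.25862.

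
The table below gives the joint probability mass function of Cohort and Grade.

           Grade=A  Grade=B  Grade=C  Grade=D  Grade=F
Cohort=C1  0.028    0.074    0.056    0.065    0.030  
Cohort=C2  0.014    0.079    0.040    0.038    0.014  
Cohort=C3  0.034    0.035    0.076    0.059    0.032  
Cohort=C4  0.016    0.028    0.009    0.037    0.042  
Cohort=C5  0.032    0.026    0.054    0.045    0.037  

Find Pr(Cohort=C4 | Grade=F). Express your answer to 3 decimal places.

0.271

P(Grade=F) = 0.030 + 0.014 + 0.032 + 0.042 + 0.037 = 0.155.
P(Cohort=C4 | Grade=F) = 0.042/0.155 = 0.271.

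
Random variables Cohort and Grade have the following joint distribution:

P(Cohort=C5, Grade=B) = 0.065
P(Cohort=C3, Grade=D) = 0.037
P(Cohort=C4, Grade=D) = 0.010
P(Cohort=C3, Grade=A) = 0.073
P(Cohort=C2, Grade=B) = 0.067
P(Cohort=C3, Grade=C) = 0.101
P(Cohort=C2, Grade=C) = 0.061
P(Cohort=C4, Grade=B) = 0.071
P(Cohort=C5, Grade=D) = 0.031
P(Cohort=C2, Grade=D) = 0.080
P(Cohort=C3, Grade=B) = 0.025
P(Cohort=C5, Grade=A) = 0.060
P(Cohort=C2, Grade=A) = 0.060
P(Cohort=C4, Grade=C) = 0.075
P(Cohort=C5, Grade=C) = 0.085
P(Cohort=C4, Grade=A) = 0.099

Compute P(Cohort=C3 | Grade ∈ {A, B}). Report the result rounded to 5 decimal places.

0.18846

P(Grade=A) = 0.060 + 0.073 + 0.099 + 0.060 = 0.292.
P(Grade=B) = 0.067 + 0.025 + 0.071 + 0.065 = 0.228.
P(Grade ∈ {A, B}) = 0.292 + 0.228 = 0.520; P(Cohort=C3, Grade ∈ {A, B}) = 0.073 + 0.025 = 0.098.
P(Cohort=C3 | Grade ∈ {A, B}) = 0.098/0.520 = 0.18846.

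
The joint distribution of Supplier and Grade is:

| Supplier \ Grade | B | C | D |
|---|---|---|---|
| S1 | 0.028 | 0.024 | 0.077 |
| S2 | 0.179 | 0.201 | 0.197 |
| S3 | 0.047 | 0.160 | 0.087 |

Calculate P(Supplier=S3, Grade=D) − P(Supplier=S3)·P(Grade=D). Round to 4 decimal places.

-0.0191

P(Supplier=S3) = 0.047 + 0.160 + 0.087 = 0.294.
P(Grade=D) = 0.077 + 0.197 + 0.087 = 0.361.
P(Supplier=S3, Grade=D) − P(Supplier=S3)P(Grade=D) = 0.087 − 0.294×0.361 = -0.0191.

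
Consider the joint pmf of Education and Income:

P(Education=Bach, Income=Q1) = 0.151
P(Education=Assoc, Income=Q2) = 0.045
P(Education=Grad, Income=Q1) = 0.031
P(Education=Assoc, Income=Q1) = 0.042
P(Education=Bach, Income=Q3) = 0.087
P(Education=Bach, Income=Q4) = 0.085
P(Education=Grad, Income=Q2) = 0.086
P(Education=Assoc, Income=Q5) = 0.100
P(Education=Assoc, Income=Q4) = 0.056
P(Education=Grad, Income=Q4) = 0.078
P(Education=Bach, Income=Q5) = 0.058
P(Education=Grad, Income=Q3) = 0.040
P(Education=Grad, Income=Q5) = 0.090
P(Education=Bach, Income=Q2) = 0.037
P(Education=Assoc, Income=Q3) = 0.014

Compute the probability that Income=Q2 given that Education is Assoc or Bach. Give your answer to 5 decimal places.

P(Education=Assoc) = 0.042 + 0.045 + 0.014 + 0.056 + 0.100 = 0.257.
P(Education=Bach) = 0.151 + 0.037 + 0.087 + 0.085 + 0.058 = 0.418.
P(Education ∈ {Assoc, Bach}) = 0.257 + 0.418 = 0.675; P(Income=Q2, Education ∈ {Assoc, Bach}) = 0.045 + 0.037 = 0.082.
P(Income=Q2 | Education ∈ {Assoc, Bach}) = 0.082/0.675 = 0.12148.

0.12148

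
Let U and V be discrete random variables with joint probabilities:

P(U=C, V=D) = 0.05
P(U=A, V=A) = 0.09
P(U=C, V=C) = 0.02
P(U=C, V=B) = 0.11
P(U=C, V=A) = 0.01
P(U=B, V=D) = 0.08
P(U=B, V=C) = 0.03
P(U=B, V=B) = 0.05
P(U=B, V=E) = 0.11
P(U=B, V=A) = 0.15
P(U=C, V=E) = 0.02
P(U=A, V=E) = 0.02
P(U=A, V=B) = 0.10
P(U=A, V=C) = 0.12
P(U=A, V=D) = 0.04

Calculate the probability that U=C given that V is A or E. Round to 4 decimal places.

0.0750

P(V=A) = 0.09 + 0.15 + 0.01 = 0.25.
P(V=E) = 0.02 + 0.11 + 0.02 = 0.15.
P(V ∈ {A, E}) = 0.25 + 0.15 = 0.40; P(U=C, V ∈ {A, E}) = 0.01 + 0.02 = 0.03.
P(U=C | V ∈ {A, E}) = 0.03/0.40 = 0.0750.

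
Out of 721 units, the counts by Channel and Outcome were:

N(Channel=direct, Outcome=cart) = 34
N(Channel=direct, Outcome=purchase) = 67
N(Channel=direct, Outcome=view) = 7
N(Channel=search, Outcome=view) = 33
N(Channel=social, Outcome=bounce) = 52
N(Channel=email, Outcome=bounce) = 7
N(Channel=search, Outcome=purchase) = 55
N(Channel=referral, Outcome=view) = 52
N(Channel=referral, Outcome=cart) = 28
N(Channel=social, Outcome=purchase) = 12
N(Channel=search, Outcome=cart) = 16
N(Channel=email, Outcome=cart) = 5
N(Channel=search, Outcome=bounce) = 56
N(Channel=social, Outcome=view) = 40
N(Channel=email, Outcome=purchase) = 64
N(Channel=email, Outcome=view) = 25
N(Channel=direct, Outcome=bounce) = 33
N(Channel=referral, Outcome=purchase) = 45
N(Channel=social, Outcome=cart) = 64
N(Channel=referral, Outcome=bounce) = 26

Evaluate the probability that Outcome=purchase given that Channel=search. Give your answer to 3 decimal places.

0.344

Total with Channel=search: 56 + 33 + 16 + 55 = 160.
P(Outcome=purchase | Channel=search) = 55/160 = 0.344.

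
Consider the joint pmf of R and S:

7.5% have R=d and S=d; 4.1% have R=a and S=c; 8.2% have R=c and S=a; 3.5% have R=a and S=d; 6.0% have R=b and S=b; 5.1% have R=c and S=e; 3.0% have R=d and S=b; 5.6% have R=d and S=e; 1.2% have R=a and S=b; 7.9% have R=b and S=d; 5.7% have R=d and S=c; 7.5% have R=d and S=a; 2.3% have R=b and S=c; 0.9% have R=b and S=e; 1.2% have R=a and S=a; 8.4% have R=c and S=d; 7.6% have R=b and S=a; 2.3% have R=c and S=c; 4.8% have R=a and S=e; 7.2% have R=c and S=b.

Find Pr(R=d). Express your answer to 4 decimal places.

0.2930

P(R=d) = 0.075 + 0.030 + 0.057 + 0.075 + 0.056 = 0.293.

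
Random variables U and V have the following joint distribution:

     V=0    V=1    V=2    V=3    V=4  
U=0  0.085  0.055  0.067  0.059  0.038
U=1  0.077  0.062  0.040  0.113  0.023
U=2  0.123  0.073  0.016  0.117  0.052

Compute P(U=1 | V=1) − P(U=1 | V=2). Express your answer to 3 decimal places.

0.001

P(V=1) = 0.055 + 0.062 + 0.073 = 0.190; P(U=1 | V=1) = 0.062/0.190 = 0.3263.
P(V=2) = 0.067 + 0.040 + 0.016 = 0.123; P(U=1 | V=2) = 0.040/0.123 = 0.3252.
Difference = 0.001.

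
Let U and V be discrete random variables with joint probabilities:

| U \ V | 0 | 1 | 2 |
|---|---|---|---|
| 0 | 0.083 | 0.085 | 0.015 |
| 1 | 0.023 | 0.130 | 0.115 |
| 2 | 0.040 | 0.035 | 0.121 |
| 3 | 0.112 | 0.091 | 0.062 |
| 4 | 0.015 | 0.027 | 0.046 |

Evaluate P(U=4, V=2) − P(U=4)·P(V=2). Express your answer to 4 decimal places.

P(U=4) = 0.015 + 0.027 + 0.046 = 0.088.
P(V=2) = 0.015 + 0.115 + 0.121 + 0.062 + 0.046 = 0.359.
P(U=4, V=2) − P(U=4)P(V=2) = 0.046 − 0.088×0.359 = 0.0144.

0.0144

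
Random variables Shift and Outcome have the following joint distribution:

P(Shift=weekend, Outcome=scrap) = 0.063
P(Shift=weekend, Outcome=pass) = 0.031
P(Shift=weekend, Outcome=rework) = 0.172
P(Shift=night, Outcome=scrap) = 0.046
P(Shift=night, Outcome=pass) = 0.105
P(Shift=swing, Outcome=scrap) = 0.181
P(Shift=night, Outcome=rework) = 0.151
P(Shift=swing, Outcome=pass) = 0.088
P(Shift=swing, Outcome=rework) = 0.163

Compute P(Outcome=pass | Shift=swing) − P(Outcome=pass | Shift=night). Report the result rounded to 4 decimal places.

-0.1440

P(Shift=swing) = 0.088 + 0.163 + 0.181 = 0.432; P(Outcome=pass | Shift=swing) = 0.088/0.432 = 0.20370.
P(Shift=night) = 0.105 + 0.151 + 0.046 = 0.302; P(Outcome=pass | Shift=night) = 0.105/0.302 = 0.34768.
Difference = -0.1440.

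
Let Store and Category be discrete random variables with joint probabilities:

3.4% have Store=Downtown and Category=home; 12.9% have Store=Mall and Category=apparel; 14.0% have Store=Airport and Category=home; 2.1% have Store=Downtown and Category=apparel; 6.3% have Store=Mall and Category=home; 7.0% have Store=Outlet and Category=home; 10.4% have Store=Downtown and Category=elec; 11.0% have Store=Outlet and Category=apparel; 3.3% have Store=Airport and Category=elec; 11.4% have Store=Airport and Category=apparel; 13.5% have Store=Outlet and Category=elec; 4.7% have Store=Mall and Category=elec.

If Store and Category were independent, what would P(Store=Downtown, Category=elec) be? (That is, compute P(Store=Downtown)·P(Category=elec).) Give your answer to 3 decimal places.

0.051

P(Store=Downtown) = 0.021 + 0.104 + 0.034 = 0.159.
P(Category=elec) = 0.104 + 0.047 + 0.033 + 0.135 = 0.319.
Product: 0.159 × 0.319 = 0.051.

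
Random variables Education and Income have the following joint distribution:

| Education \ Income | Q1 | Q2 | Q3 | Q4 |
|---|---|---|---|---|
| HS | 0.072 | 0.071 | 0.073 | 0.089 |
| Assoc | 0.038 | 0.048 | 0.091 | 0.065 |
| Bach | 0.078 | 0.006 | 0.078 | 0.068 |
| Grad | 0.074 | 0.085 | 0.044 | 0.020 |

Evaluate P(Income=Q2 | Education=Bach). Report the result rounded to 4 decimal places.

0.0261

P(Education=Bach) = 0.078 + 0.006 + 0.078 + 0.068 = 0.230.
P(Income=Q2 | Education=Bach) = 0.006/0.230 = 0.0261.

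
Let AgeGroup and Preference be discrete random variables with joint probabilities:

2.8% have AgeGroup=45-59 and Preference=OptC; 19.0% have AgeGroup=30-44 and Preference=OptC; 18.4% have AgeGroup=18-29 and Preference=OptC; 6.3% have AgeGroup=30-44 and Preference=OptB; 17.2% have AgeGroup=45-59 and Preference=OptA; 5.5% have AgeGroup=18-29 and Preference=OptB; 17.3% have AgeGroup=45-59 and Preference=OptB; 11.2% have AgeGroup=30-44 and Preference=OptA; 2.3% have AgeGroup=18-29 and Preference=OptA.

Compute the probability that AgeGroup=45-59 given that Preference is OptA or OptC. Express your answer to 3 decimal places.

0.282

P(Preference=OptA) = 0.023 + 0.112 + 0.172 = 0.307.
P(Preference=OptC) = 0.184 + 0.190 + 0.028 = 0.402.
P(Preference ∈ {OptA, OptC}) = 0.307 + 0.402 = 0.709; P(AgeGroup=45-59, Preference ∈ {OptA, OptC}) = 0.172 + 0.028 = 0.200.
P(AgeGroup=45-59 | Preference ∈ {OptA, OptC}) = 0.200/0.709 = 0.282.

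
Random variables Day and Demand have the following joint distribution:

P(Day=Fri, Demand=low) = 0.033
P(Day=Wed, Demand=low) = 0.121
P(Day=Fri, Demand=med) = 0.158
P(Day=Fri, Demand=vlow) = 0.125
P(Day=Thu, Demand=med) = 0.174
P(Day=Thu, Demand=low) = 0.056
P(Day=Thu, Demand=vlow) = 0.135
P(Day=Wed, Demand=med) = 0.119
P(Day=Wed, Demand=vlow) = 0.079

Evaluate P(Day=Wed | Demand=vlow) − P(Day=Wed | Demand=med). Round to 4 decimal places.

-0.0308

P(Demand=vlow) = 0.079 + 0.135 + 0.125 = 0.339; P(Day=Wed | Demand=vlow) = 0.079/0.339 = 0.23304.
P(Demand=med) = 0.119 + 0.174 + 0.158 = 0.451; P(Day=Wed | Demand=med) = 0.119/0.451 = 0.26386.
Difference = -0.0308.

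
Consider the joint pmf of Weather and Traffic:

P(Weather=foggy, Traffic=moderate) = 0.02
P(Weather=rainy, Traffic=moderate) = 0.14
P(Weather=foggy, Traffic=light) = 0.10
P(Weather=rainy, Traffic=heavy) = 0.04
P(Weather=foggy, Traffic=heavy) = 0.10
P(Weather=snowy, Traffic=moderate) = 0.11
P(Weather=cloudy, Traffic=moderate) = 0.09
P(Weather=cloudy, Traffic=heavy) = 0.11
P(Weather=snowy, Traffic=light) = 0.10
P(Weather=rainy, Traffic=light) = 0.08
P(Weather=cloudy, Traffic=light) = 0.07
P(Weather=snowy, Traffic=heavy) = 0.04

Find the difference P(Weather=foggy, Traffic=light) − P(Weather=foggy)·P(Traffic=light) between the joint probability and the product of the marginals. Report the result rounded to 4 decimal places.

P(Weather=foggy) = 0.10 + 0.02 + 0.10 = 0.22.
P(Traffic=light) = 0.07 + 0.08 + 0.10 + 0.10 = 0.35.
P(Weather=foggy, Traffic=light) − P(Weather=foggy)P(Traffic=light) = 0.10 − 0.22×0.35 = 0.0230.

0.0230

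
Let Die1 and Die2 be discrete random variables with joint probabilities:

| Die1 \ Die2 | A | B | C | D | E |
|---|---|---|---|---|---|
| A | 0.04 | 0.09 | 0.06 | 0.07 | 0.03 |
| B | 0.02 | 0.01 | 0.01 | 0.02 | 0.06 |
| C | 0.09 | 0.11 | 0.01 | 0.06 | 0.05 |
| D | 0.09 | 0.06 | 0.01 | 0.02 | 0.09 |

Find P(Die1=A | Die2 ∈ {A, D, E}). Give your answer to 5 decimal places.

0.21875

P(Die2=A) = 0.04 + 0.02 + 0.09 + 0.09 = 0.24.
P(Die2=D) = 0.07 + 0.02 + 0.06 + 0.02 = 0.17.
P(Die2=E) = 0.03 + 0.06 + 0.05 + 0.09 = 0.23.
P(Die2 ∈ {A, D, E}) = 0.24 + 0.17 + 0.23 = 0.64; P(Die1=A, Die2 ∈ {A, D, E}) = 0.04 + 0.07 + 0.03 = 0.14.
P(Die1=A | Die2 ∈ {A, D, E}) = 0.14/0.64 = 0.21875.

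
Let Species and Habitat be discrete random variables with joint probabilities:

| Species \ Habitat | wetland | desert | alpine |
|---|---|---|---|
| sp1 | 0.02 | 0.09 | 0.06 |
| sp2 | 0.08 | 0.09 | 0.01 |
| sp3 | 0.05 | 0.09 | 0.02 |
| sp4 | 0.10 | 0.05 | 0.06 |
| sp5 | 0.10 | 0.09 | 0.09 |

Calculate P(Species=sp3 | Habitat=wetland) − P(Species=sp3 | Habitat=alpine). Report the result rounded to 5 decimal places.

0.05952

P(Habitat=wetland) = 0.02 + 0.08 + 0.05 + 0.10 + 0.10 = 0.35; P(Species=sp3 | Habitat=wetland) = 0.05/0.35 = 0.142857.
P(Habitat=alpine) = 0.06 + 0.01 + 0.02 + 0.06 + 0.09 = 0.24; P(Species=sp3 | Habitat=alpine) = 0.02/0.24 = 0.083333.
Difference = 0.05952.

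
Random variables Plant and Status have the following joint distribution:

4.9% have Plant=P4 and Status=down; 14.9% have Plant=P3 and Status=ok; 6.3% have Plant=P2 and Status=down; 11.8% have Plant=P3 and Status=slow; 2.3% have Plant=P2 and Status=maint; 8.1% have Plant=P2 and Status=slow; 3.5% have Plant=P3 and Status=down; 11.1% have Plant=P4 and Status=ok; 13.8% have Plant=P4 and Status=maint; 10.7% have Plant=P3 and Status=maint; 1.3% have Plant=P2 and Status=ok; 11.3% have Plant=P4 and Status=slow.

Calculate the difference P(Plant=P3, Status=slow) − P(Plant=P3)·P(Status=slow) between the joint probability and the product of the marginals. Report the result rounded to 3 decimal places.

-0.010

P(Plant=P3) = 0.149 + 0.118 + 0.035 + 0.107 = 0.409.
P(Status=slow) = 0.081 + 0.118 + 0.113 = 0.312.
P(Plant=P3, Status=slow) − P(Plant=P3)P(Status=slow) = 0.118 − 0.409×0.312 = -0.010.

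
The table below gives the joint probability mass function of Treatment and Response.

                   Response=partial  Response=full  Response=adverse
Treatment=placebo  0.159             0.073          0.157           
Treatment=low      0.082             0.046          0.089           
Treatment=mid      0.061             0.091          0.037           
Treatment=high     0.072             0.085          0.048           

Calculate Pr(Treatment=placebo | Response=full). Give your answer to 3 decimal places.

P(Response=full) = 0.073 + 0.046 + 0.091 + 0.085 = 0.295.
P(Treatment=placebo | Response=full) = 0.073/0.295 = 0.247.

0.247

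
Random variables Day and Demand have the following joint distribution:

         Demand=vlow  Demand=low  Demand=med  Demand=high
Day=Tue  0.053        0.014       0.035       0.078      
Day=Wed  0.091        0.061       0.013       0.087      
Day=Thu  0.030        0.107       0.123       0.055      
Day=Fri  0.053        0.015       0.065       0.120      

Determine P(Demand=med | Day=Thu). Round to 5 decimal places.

P(Day=Thu) = 0.030 + 0.107 + 0.123 + 0.055 = 0.315.
P(Demand=med | Day=Thu) = 0.123/0.315 = 0.39048.

0.39048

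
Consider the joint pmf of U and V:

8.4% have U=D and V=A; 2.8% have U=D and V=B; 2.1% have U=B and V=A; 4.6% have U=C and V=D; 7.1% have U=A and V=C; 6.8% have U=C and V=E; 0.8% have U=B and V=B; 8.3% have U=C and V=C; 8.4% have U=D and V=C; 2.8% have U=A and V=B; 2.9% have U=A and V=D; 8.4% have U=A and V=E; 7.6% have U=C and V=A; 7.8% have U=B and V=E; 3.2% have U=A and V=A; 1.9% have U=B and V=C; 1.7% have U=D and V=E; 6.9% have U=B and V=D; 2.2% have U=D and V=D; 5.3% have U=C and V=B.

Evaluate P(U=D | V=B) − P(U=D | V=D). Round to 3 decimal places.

0.107

P(V=B) = 0.028 + 0.008 + 0.053 + 0.028 = 0.117; P(U=D | V=B) = 0.028/0.117 = 0.2393.
P(V=D) = 0.029 + 0.069 + 0.046 + 0.022 = 0.166; P(U=D | V=D) = 0.022/0.166 = 0.1325.
Difference = 0.107.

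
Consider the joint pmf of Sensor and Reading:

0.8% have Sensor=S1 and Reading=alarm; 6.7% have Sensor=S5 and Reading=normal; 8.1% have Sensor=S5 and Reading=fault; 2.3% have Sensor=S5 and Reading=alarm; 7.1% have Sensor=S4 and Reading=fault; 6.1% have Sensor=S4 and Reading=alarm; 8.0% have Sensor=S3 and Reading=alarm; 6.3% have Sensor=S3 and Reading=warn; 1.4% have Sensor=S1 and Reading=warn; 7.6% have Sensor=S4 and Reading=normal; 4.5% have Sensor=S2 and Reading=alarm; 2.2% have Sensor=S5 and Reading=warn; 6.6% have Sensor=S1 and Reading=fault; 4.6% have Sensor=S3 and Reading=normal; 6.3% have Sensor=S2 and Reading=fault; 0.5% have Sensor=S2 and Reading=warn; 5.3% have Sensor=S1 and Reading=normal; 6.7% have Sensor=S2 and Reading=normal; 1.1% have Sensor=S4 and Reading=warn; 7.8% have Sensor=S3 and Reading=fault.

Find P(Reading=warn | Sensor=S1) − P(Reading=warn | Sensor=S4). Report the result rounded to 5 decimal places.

0.04906

P(Sensor=S1) = 0.053 + 0.014 + 0.008 + 0.066 = 0.141; P(Reading=warn | Sensor=S1) = 0.014/0.141 = 0.099291.
P(Sensor=S4) = 0.076 + 0.011 + 0.061 + 0.071 = 0.219; P(Reading=warn | Sensor=S4) = 0.011/0.219 = 0.050228.
Difference = 0.04906.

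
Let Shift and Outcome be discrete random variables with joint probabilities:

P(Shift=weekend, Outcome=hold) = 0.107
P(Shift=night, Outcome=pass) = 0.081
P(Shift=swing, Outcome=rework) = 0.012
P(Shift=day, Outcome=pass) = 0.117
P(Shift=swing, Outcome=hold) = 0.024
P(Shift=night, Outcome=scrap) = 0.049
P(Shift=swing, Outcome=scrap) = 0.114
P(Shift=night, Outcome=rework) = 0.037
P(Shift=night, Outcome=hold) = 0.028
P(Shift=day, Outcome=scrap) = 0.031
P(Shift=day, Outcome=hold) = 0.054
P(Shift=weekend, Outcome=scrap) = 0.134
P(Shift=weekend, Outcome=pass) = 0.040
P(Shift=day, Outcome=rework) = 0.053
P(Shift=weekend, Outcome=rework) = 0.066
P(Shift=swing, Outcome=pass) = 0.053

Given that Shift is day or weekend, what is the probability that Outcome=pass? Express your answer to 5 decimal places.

0.26080

P(Shift=day) = 0.117 + 0.053 + 0.031 + 0.054 = 0.255.
P(Shift=weekend) = 0.040 + 0.066 + 0.134 + 0.107 = 0.347.
P(Shift ∈ {day, weekend}) = 0.255 + 0.347 = 0.602; P(Outcome=pass, Shift ∈ {day, weekend}) = 0.117 + 0.040 = 0.157.
P(Outcome=pass | Shift ∈ {day, weekend}) = 0.157/0.602 = 0.26080.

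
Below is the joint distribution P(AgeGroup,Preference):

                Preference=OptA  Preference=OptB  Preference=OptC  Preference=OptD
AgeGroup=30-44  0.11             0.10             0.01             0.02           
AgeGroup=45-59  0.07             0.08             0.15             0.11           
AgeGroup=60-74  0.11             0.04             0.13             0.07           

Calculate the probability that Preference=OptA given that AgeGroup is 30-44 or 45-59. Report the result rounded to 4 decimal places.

0.2769

P(AgeGroup=30-44) = 0.11 + 0.10 + 0.01 + 0.02 = 0.24.
P(AgeGroup=45-59) = 0.07 + 0.08 + 0.15 + 0.11 = 0.41.
P(AgeGroup ∈ {30-44, 45-59}) = 0.24 + 0.41 = 0.65; P(Preference=OptA, AgeGroup ∈ {30-44, 45-59}) = 0.11 + 0.07 = 0.18.
P(Preference=OptA | AgeGroup ∈ {30-44, 45-59}) = 0.18/0.65 = 0.2769.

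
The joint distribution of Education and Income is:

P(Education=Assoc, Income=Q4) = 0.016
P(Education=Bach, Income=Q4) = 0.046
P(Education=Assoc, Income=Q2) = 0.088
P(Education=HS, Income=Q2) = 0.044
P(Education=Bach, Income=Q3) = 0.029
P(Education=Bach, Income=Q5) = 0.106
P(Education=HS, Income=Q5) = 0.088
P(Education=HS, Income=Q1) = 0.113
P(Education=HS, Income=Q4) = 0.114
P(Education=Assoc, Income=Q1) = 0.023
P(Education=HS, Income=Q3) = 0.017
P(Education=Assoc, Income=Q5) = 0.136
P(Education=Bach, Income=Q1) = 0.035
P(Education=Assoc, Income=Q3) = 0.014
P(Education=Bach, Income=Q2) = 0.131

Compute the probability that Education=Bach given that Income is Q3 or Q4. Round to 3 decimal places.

P(Income=Q3) = 0.017 + 0.014 + 0.029 = 0.060.
P(Income=Q4) = 0.114 + 0.016 + 0.046 = 0.176.
P(Income ∈ {Q3, Q4}) = 0.060 + 0.176 = 0.236; P(Education=Bach, Income ∈ {Q3, Q4}) = 0.029 + 0.046 = 0.075.
P(Education=Bach | Income ∈ {Q3, Q4}) = 0.075/0.236 = 0.318.

0.318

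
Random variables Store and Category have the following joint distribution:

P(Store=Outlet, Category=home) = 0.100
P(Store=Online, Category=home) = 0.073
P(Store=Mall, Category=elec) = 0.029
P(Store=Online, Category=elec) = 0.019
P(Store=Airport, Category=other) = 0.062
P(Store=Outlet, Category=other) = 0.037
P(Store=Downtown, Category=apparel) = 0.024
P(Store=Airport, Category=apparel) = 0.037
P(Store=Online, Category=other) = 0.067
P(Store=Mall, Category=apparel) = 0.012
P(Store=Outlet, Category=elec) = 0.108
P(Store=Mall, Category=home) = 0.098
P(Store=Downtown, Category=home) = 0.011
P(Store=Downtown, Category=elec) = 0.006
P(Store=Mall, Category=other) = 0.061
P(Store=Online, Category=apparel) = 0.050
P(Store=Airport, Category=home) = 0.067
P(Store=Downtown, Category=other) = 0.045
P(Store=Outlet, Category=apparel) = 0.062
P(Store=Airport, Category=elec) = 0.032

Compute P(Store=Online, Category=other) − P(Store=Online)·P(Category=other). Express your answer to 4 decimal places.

P(Store=Online) = 0.050 + 0.019 + 0.073 + 0.067 = 0.209.
P(Category=other) = 0.045 + 0.061 + 0.062 + 0.037 + 0.067 = 0.272.
P(Store=Online, Category=other) − P(Store=Online)P(Category=other) = 0.067 − 0.209×0.272 = 0.0102.

0.0102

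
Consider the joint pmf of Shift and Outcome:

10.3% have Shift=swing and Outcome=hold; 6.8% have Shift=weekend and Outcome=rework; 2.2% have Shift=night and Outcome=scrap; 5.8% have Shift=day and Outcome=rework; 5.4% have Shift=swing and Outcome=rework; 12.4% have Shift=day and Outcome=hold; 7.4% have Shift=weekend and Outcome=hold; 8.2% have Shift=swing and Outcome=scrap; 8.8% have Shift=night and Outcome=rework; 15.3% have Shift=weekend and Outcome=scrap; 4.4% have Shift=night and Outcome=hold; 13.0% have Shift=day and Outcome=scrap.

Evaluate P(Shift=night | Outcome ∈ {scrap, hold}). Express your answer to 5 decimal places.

0.09016

P(Outcome=scrap) = 0.130 + 0.082 + 0.022 + 0.153 = 0.387.
P(Outcome=hold) = 0.124 + 0.103 + 0.044 + 0.074 = 0.345.
P(Outcome ∈ {scrap, hold}) = 0.387 + 0.345 = 0.732; P(Shift=night, Outcome ∈ {scrap, hold}) = 0.022 + 0.044 = 0.066.
P(Shift=night | Outcome ∈ {scrap, hold}) = 0.066/0.732 = 0.09016.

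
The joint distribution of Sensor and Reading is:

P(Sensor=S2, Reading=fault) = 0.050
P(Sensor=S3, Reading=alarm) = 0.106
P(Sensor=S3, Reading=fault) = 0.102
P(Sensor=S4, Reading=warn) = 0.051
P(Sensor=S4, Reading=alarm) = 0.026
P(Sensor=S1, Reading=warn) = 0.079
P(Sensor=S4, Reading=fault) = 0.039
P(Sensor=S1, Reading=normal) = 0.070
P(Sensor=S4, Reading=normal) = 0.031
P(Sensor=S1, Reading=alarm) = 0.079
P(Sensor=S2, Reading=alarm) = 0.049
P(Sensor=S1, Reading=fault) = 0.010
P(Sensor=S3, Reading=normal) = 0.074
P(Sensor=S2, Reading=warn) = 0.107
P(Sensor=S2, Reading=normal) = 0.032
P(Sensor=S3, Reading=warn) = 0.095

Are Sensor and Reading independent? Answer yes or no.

no

P(Sensor=S1) = 0.238 and P(Reading=fault) = 0.201, so their product is 0.04784, but P(Sensor=S1, Reading=fault) = 0.010. Since these differ, Sensor and Reading are not independent.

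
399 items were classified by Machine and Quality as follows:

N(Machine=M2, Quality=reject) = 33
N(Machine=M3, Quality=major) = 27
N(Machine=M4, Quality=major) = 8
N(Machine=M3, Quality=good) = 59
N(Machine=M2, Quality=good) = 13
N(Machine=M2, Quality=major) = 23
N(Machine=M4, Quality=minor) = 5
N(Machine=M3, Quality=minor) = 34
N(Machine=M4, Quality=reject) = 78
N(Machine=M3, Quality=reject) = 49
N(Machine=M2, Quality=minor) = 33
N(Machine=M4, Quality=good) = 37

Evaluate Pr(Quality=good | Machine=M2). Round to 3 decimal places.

Total with Machine=M2: 13 + 33 + 23 + 33 = 102.
P(Quality=good | Machine=M2) = 13/102 = 0.127.

0.127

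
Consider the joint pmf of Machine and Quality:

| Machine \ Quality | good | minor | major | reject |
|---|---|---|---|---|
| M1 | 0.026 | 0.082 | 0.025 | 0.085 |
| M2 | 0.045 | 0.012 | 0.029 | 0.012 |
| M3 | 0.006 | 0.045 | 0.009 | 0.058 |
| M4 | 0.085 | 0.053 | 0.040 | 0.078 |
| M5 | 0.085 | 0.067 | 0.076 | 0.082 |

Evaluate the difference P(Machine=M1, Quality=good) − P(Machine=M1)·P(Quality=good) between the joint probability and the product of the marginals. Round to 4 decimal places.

-0.0278

P(Machine=M1) = 0.026 + 0.082 + 0.025 + 0.085 = 0.218.
P(Quality=good) = 0.026 + 0.045 + 0.006 + 0.085 + 0.085 = 0.247.
P(Machine=M1, Quality=good) − P(Machine=M1)P(Quality=good) = 0.026 − 0.218×0.247 = -0.0278.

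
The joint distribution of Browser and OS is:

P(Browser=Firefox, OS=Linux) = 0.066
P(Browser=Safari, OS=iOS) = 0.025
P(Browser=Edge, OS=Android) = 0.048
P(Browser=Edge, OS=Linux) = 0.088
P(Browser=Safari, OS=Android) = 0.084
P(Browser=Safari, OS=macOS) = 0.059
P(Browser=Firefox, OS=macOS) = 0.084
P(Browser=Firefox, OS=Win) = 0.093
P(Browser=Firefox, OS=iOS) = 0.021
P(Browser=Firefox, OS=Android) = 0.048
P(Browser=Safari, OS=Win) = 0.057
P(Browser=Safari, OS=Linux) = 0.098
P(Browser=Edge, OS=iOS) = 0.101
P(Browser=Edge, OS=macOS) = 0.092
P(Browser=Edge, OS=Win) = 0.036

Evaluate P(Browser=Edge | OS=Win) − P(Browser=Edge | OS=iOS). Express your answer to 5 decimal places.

P(OS=Win) = 0.093 + 0.057 + 0.036 = 0.186; P(Browser=Edge | OS=Win) = 0.036/0.186 = 0.193548.
P(OS=iOS) = 0.021 + 0.025 + 0.101 = 0.147; P(Browser=Edge | OS=iOS) = 0.101/0.147 = 0.687075.
Difference = -0.49353.

-0.49353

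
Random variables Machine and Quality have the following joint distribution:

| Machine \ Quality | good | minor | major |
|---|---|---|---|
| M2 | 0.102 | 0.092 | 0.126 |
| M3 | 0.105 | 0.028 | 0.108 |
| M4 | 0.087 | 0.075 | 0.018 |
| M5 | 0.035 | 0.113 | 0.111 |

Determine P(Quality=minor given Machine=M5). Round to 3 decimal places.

0.436

P(Machine=M5) = 0.035 + 0.113 + 0.111 = 0.259.
P(Quality=minor | Machine=M5) = 0.113/0.259 = 0.436.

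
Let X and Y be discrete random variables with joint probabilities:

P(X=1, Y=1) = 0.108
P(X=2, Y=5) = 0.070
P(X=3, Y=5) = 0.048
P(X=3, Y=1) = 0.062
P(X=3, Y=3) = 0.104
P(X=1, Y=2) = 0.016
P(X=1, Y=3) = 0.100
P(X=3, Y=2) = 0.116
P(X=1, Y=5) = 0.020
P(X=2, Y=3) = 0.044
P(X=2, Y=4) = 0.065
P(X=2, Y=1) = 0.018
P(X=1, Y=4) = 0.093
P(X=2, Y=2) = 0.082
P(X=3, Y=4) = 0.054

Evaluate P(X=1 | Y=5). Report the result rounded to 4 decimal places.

0.1449

P(Y=5) = 0.020 + 0.070 + 0.048 = 0.138.
P(X=1 | Y=5) = 0.020/0.138 = 0.1449.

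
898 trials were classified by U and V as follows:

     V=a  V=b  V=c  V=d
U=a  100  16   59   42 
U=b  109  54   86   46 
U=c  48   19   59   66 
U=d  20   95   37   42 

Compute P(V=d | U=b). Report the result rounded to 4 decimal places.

Total with U=b: 109 + 54 + 86 + 46 = 295.
P(V=d | U=b) = 46/295 = 0.1559.

0.1559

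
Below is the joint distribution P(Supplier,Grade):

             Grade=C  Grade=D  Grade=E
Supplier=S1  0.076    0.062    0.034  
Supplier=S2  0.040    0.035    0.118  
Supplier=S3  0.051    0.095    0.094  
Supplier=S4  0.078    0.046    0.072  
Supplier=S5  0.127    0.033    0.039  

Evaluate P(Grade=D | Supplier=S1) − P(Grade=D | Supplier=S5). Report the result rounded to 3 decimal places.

0.195

P(Supplier=S1) = 0.076 + 0.062 + 0.034 = 0.172; P(Grade=D | Supplier=S1) = 0.062/0.172 = 0.3605.
P(Supplier=S5) = 0.127 + 0.033 + 0.039 = 0.199; P(Grade=D | Supplier=S5) = 0.033/0.199 = 0.1658.
Difference = 0.195.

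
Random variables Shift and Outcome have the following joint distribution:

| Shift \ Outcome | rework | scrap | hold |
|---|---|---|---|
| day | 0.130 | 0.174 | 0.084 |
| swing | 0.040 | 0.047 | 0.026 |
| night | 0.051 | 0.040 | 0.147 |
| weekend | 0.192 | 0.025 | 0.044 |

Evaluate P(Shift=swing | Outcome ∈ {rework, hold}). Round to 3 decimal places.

P(Outcome=rework) = 0.130 + 0.040 + 0.051 + 0.192 = 0.413.
P(Outcome=hold) = 0.084 + 0.026 + 0.147 + 0.044 = 0.301.
P(Outcome ∈ {rework, hold}) = 0.413 + 0.301 = 0.714; P(Shift=swing, Outcome ∈ {rework, hold}) = 0.040 + 0.026 = 0.066.
P(Shift=swing | Outcome ∈ {rework, hold}) = 0.066/0.714 = 0.092.

0.092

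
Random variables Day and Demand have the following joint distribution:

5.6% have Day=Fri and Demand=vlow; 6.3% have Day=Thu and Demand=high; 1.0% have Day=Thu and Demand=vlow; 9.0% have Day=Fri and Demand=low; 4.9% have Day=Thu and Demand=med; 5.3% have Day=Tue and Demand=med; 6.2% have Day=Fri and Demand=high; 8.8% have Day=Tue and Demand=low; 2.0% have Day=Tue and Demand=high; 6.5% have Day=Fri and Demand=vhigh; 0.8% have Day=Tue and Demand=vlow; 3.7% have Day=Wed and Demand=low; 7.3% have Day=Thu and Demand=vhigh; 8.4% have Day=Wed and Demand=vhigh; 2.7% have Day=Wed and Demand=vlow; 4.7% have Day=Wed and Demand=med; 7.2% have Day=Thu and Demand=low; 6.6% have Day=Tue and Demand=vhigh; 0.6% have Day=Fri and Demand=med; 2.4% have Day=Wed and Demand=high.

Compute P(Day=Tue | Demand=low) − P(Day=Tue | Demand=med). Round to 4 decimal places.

P(Demand=low) = 0.088 + 0.037 + 0.072 + 0.090 = 0.287; P(Day=Tue | Demand=low) = 0.088/0.287 = 0.30662.
P(Demand=med) = 0.053 + 0.047 + 0.049 + 0.006 = 0.155; P(Day=Tue | Demand=med) = 0.053/0.155 = 0.34194.
Difference = -0.0353.

-0.0353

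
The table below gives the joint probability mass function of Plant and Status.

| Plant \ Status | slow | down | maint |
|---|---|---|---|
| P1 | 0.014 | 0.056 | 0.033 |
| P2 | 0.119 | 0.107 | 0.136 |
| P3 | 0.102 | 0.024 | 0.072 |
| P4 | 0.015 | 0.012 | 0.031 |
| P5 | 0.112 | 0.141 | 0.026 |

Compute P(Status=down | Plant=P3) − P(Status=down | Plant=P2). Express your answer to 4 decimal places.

P(Plant=P3) = 0.102 + 0.024 + 0.072 = 0.198; P(Status=down | Plant=P3) = 0.024/0.198 = 0.12121.
P(Plant=P2) = 0.119 + 0.107 + 0.136 = 0.362; P(Status=down | Plant=P2) = 0.107/0.362 = 0.29558.
Difference = -0.1744.

-0.1744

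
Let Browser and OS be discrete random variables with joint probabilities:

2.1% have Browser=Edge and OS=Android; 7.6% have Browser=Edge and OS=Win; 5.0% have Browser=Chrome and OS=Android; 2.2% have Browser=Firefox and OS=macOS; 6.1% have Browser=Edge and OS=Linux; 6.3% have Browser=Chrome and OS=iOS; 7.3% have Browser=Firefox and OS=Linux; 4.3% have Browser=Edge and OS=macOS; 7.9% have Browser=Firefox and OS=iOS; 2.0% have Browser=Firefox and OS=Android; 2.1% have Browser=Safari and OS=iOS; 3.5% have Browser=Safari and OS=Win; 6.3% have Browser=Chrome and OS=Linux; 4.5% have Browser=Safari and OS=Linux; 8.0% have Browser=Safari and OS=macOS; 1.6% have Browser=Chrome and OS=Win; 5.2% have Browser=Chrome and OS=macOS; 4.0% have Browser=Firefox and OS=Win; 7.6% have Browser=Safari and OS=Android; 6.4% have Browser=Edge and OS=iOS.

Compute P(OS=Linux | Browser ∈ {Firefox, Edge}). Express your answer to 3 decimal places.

0.269

P(Browser=Firefox) = 0.040 + 0.022 + 0.073 + 0.079 + 0.020 = 0.234.
P(Browser=Edge) = 0.076 + 0.043 + 0.061 + 0.064 + 0.021 = 0.265.
P(Browser ∈ {Firefox, Edge}) = 0.234 + 0.265 = 0.499; P(OS=Linux, Browser ∈ {Firefox, Edge}) = 0.073 + 0.061 = 0.134.
P(OS=Linux | Browser ∈ {Firefox, Edge}) = 0.134/0.499 = 0.269.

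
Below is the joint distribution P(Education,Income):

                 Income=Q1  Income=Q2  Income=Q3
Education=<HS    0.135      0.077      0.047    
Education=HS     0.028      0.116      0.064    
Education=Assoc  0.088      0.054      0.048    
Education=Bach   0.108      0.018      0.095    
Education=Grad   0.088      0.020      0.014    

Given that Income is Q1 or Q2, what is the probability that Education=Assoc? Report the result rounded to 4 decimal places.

P(Income=Q1) = 0.135 + 0.028 + 0.088 + 0.108 + 0.088 = 0.447.
P(Income=Q2) = 0.077 + 0.116 + 0.054 + 0.018 + 0.020 = 0.285.
P(Income ∈ {Q1, Q2}) = 0.447 + 0.285 = 0.732; P(Education=Assoc, Income ∈ {Q1, Q2}) = 0.088 + 0.054 = 0.142.
P(Education=Assoc | Income ∈ {Q1, Q2}) = 0.142/0.732 = 0.1940.

0.1940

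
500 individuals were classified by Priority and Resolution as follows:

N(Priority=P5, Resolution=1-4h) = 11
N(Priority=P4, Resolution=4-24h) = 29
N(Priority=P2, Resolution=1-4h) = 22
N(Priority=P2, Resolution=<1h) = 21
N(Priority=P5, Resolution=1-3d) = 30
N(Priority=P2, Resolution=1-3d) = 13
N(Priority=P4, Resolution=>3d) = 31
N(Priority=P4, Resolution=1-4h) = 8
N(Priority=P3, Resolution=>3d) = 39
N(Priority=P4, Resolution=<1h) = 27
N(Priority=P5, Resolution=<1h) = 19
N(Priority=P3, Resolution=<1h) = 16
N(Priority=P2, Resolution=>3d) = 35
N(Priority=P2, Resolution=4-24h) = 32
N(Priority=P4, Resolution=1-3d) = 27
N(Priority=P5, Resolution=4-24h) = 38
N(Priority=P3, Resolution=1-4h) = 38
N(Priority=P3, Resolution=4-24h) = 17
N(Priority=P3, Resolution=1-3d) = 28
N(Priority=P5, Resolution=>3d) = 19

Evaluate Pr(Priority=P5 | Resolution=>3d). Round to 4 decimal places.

Total with Resolution=>3d: 35 + 39 + 31 + 19 = 124.
P(Priority=P5 | Resolution=>3d) = 19/124 = 0.1532.

0.1532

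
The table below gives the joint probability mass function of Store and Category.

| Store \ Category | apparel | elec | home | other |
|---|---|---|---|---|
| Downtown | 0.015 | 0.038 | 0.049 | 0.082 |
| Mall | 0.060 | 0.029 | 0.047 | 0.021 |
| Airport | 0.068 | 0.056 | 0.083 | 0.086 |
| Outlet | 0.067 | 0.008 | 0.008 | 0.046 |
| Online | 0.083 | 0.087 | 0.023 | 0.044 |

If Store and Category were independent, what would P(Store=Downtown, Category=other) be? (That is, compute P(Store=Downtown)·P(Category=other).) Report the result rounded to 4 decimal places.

P(Store=Downtown) = 0.015 + 0.038 + 0.049 + 0.082 = 0.184.
P(Category=other) = 0.082 + 0.021 + 0.086 + 0.046 + 0.044 = 0.279.
Product: 0.184 × 0.279 = 0.0513.

0.0513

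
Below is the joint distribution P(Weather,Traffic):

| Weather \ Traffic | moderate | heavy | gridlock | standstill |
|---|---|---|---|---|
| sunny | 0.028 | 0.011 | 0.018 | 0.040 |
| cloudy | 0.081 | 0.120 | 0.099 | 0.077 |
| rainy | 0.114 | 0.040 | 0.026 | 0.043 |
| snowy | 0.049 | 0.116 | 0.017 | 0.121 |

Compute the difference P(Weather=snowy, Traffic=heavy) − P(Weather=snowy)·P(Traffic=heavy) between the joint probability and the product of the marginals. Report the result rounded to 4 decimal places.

P(Weather=snowy) = 0.049 + 0.116 + 0.017 + 0.121 = 0.303.
P(Traffic=heavy) = 0.011 + 0.120 + 0.040 + 0.116 = 0.287.
P(Weather=snowy, Traffic=heavy) − P(Weather=snowy)P(Traffic=heavy) = 0.116 − 0.303×0.287 = 0.0290.

0.0290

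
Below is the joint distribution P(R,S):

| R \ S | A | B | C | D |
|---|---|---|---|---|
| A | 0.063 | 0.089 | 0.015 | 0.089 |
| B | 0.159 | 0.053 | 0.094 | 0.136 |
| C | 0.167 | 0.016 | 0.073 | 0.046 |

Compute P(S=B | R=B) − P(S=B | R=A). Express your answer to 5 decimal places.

P(R=B) = 0.159 + 0.053 + 0.094 + 0.136 = 0.442; P(S=B | R=B) = 0.053/0.442 = 0.119910.
P(R=A) = 0.063 + 0.089 + 0.015 + 0.089 = 0.256; P(S=B | R=A) = 0.089/0.256 = 0.347656.
Difference = -0.22775.

-0.22775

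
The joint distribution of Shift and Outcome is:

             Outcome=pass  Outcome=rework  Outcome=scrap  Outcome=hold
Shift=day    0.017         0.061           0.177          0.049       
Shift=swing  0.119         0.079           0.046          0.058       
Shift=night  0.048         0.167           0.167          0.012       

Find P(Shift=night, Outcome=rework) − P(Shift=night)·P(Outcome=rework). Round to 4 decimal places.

P(Shift=night) = 0.048 + 0.167 + 0.167 + 0.012 = 0.394.
P(Outcome=rework) = 0.061 + 0.079 + 0.167 = 0.307.
P(Shift=night, Outcome=rework) − P(Shift=night)P(Outcome=rework) = 0.167 − 0.394×0.307 = 0.0460.

0.0460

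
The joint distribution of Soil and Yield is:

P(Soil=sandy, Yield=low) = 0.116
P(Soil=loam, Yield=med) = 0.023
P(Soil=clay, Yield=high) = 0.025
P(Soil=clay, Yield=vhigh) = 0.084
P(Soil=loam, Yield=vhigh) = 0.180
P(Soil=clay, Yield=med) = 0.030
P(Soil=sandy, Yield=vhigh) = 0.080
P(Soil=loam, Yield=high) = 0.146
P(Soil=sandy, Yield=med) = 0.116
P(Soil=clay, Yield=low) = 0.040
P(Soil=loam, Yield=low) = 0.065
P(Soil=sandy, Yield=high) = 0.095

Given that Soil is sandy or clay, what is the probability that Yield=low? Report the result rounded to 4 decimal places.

P(Soil=sandy) = 0.116 + 0.116 + 0.095 + 0.080 = 0.407.
P(Soil=clay) = 0.040 + 0.030 + 0.025 + 0.084 = 0.179.
P(Soil ∈ {sandy, clay}) = 0.407 + 0.179 = 0.586; P(Yield=low, Soil ∈ {sandy, clay}) = 0.116 + 0.040 = 0.156.
P(Yield=low | Soil ∈ {sandy, clay}) = 0.156/0.586 = 0.2662.

0.2662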